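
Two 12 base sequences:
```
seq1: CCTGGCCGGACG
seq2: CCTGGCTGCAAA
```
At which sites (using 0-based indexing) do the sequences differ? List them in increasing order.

6, 8, 10, 11

Differences at site 6 (C→T), site 8 (G→C), site 10 (C→A), site 11 (G→A).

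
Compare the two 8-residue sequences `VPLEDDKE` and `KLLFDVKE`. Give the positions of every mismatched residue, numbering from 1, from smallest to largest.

1, 2, 4, 6

Scanning 1-based: 1: V/K; 2: P/L; 4: E/F; 6: D/V.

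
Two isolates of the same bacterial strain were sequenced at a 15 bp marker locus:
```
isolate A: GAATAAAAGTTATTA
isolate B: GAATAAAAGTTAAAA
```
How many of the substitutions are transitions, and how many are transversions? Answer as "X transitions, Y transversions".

Mismatches (1-based):
base 13: T→A (pyrimidine→purine, transversion)
base 14: T→A (pyrimidine→purine, transversion)

0 transitions, 2 transversions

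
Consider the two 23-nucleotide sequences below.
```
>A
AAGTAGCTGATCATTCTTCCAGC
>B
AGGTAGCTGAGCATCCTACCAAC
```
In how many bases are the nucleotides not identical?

5

Comparing position by position, 5 bases differ: 2 (A/G), 11 (T/G), 15 (T/C), 18 (T/A), 22 (G/A).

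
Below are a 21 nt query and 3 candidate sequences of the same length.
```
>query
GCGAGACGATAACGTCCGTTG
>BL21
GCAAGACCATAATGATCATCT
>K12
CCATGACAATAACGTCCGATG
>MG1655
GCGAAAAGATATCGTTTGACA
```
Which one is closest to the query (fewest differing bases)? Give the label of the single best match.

K12

Hamming distances to query — BL21: 8; K12: 5; MG1655: 8.
Smallest is K12 with 5 mismatches.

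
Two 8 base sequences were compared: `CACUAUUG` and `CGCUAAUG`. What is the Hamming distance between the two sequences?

2

Comparing position by position, 2 positions differ: 2 (A/G), 6 (U/A).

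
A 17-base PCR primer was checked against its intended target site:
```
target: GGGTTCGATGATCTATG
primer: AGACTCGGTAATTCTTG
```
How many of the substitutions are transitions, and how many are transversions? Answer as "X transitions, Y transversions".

7 transitions, 1 transversion

Transitions (purine↔purine or pyrimidine↔pyrimidine): 1 G→A, 3 G→A, 4 T→C, 8 A→G, 10 G→A, 13 C→T, 14 T→C.
Transversions (purine↔pyrimidine): 15 A→T.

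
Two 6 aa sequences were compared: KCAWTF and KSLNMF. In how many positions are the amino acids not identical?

The sequences differ at positions 2, 3, 4, 5 (1-based) — 4 in total.

4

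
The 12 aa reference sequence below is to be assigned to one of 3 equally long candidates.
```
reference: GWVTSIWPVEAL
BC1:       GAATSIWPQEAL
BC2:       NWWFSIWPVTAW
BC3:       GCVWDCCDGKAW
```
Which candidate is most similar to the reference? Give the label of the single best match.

BC1

BC1 differs at 3 residues; BC2 differs at 5 residues; BC3 differs at 9 residues. The closest is BC1.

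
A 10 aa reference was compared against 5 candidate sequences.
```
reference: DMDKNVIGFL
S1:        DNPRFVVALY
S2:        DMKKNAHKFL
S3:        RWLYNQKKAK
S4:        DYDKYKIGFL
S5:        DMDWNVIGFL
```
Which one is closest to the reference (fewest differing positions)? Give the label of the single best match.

Hamming distances to reference — S1: 8; S2: 4; S3: 9; S4: 3; S5: 1.
Smallest is S5 with 1 mismatch.

S5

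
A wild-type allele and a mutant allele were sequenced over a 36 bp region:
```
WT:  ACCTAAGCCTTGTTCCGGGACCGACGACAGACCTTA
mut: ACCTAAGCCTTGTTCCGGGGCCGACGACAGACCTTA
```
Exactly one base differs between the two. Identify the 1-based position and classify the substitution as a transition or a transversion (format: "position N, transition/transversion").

Position 20 changes A→G. A is a purine and G is a purine, so this is a transition.

position 20, transition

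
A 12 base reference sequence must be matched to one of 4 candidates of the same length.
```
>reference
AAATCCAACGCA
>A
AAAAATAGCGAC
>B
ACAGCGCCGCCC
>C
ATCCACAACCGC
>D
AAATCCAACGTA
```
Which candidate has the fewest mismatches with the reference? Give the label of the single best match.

A differs at 6 sites; B differs at 8 sites; C differs at 7 sites; D differs at 1 site. The closest is D.

D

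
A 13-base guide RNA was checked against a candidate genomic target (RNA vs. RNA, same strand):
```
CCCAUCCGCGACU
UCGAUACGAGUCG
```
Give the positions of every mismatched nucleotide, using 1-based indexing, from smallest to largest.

1, 3, 6, 9, 11, 13

Differences at position 1 (C→U), position 3 (C→G), position 6 (C→A), position 9 (C→A), position 11 (A→U), position 13 (U→G).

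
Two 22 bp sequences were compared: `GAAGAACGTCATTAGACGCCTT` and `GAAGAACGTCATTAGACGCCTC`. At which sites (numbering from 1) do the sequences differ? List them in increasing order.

Scanning 1-based: 22: T/C.

22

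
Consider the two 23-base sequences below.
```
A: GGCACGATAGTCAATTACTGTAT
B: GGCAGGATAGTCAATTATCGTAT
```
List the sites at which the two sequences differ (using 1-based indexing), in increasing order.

Scanning 1-based: 5: C/G; 18: C/T; 19: T/C.

5, 18, 19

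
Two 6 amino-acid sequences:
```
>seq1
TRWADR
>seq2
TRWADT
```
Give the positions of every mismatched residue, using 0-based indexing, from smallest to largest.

Differences at position 5 (R→T).

5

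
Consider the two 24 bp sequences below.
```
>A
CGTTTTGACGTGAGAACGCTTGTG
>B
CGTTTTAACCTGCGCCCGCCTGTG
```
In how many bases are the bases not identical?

The sequences differ at bases 7, 10, 13, 15, 16, 20 (1-based) — 6 in total.

6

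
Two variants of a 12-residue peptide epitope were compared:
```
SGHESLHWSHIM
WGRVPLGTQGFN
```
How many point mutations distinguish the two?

10

Comparing position by position, 10 residues differ: 1 (S/W), 3 (H/R), 4 (E/V), 5 (S/P), 7 (H/G), 8 (W/T), 9 (S/Q), 10 (H/G), 11 (I/F), 12 (M/N).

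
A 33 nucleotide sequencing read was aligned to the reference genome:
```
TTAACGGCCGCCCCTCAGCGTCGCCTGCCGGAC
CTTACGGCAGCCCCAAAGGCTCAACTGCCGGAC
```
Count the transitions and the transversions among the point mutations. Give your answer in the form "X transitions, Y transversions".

Transitions (purine↔purine or pyrimidine↔pyrimidine): 1 T→C, 23 G→A.
Transversions (purine↔pyrimidine): 3 A→T, 9 C→A, 15 T→A, 16 C→A, 19 C→G, 20 G→C, 24 C→A.

2 transitions, 7 transversions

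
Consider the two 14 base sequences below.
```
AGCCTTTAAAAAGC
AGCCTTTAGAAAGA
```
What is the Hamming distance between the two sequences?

2

Comparing position by position, 2 sites differ: 9 (A/G), 14 (C/A).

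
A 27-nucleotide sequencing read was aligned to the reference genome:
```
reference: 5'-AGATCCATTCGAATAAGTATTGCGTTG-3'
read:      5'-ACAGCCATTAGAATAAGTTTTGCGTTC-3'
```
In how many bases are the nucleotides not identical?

Mismatches (1-based): base 2: G→C; base 4: T→G; base 10: C→A; base 19: A→T; base 27: G→C.

5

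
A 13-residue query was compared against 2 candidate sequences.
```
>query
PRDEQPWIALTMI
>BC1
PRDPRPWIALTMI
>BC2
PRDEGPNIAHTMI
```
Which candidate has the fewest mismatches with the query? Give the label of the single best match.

BC1

BC1 differs at 2 residues; BC2 differs at 3 residues. The closest is BC1.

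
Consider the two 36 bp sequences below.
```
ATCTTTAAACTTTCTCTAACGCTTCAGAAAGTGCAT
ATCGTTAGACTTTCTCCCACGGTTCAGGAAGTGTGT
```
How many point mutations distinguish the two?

Comparing position by position, 8 positions differ: 4 (T/G), 8 (A/G), 17 (T/C), 18 (A/C), 22 (C/G), 28 (A/G), 34 (C/T), 35 (A/G).

8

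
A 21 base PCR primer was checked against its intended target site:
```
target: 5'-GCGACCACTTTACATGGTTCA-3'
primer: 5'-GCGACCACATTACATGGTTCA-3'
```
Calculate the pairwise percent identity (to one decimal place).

95.2%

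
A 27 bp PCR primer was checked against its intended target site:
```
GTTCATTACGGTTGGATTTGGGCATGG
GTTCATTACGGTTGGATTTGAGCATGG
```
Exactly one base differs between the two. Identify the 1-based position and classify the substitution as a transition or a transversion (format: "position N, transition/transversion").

position 21, transition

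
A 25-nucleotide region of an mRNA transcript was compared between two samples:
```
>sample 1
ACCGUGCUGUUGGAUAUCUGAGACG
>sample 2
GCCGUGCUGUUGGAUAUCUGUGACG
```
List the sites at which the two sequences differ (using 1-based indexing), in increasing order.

Scanning 1-based: 1: A/G; 21: A/U.

1, 21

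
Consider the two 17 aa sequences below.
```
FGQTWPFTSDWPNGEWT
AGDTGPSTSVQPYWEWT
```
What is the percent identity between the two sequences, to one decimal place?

Mismatches at positions 1, 3, 5, 7, 10, 11, 13, 14 (1-based): 8 of 17.
Identical positions: 9/17 = 52.94% → 52.9%.

52.9%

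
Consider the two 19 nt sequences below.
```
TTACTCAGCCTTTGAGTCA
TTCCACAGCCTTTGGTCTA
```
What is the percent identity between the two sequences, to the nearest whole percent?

6 positions differ (3, 5, 15, 16, 17, 18), so 13 of 19 match: 13/19 = 68.42%.

68%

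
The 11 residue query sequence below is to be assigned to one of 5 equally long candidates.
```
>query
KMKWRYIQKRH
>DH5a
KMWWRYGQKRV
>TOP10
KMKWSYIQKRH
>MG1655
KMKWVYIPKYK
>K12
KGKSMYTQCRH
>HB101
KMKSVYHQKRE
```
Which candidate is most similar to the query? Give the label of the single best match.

DH5a differs at 3 residues; TOP10 differs at 1 residue; MG1655 differs at 4 residues; K12 differs at 5 residues; HB101 differs at 4 residues. The closest is TOP10.

TOP10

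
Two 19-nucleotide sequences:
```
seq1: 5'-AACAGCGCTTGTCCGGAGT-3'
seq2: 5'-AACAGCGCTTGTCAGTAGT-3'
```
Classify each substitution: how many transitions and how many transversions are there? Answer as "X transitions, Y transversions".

0 transitions, 2 transversions

Mismatches (1-based):
site 14: C→A (pyrimidine→purine, transversion)
site 16: G→T (purine→pyrimidine, transversion)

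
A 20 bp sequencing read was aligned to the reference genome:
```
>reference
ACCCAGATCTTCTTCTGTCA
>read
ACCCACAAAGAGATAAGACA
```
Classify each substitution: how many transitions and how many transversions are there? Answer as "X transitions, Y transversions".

Transitions (purine↔purine or pyrimidine↔pyrimidine): none.
Transversions (purine↔pyrimidine): 6 G→C, 8 T→A, 9 C→A, 10 T→G, 11 T→A, 12 C→G, 13 T→A, 15 C→A, 16 T→A, 18 T→A.

0 transitions, 10 transversions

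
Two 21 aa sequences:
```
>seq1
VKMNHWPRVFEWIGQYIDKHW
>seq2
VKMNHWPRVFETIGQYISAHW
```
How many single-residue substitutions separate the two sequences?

Comparing position by position, 3 residues differ: 12 (W/T), 18 (D/S), 19 (K/A).

3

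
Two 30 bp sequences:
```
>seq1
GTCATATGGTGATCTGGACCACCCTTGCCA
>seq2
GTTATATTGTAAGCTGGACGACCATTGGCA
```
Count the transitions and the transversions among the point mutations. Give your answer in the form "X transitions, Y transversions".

Transitions (purine↔purine or pyrimidine↔pyrimidine): 3 C→T, 11 G→A.
Transversions (purine↔pyrimidine): 8 G→T, 13 T→G, 20 C→G, 24 C→A, 28 C→G.

2 transitions, 5 transversions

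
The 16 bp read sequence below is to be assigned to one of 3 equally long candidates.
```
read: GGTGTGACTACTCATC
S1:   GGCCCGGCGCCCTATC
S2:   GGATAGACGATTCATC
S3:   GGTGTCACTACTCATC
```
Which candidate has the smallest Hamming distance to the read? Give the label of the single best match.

S3

S1 differs at 8 sites; S2 differs at 5 sites; S3 differs at 1 site. The closest is S3.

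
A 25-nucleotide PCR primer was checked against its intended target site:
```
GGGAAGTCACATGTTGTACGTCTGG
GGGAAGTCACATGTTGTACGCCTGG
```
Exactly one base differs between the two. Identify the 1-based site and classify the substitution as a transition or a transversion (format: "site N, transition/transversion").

The sequences differ only at site 21: T→C (pyrimidine→pyrimidine), a transition.

site 21, transition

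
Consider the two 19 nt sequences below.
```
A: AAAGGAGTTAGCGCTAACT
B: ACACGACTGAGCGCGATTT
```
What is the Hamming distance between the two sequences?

Comparing position by position, 7 sites differ: 2 (A/C), 4 (G/C), 7 (G/C), 9 (T/G), 15 (T/G), 17 (A/T), 18 (C/T).

7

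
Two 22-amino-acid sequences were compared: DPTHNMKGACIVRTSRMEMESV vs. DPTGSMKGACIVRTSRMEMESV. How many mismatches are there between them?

Mismatches (1-based): residue 4: H→G; residue 5: N→S.

2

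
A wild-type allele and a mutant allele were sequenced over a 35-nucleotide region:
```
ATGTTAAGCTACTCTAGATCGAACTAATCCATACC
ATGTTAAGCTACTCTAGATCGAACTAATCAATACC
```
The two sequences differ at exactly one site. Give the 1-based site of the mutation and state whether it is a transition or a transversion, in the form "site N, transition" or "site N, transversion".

site 30, transversion

The sequences differ only at site 30: C→A (pyrimidine→purine), a transversion.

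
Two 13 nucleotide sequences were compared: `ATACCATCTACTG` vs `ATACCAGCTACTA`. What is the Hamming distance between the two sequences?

Comparing position by position, 2 bases differ: 7 (T/G), 13 (G/A).

2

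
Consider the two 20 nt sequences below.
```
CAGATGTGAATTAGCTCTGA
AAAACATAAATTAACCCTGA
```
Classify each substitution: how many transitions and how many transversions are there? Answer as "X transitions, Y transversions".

Transitions (purine↔purine or pyrimidine↔pyrimidine): 3 G→A, 5 T→C, 6 G→A, 8 G→A, 14 G→A, 16 T→C.
Transversions (purine↔pyrimidine): 1 C→A.

6 transitions, 1 transversion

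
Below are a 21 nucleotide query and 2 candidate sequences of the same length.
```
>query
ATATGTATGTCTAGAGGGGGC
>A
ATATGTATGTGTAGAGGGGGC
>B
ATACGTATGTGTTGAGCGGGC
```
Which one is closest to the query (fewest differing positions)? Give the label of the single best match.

A

Hamming distances to query — A: 1; B: 4.
Smallest is A with 1 mismatch.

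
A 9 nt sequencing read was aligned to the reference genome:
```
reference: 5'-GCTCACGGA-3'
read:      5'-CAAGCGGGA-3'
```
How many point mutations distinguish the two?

Comparing position by position, 6 bases differ: 1 (G/C), 2 (C/A), 3 (T/A), 4 (C/G), 5 (A/C), 6 (C/G).

6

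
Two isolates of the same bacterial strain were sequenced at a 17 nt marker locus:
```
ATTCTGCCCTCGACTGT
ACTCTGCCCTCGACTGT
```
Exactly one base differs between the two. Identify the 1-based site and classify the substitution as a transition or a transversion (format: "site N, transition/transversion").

Site 2 changes T→C. T is a pyrimidine and C is a pyrimidine, so this is a transition.

site 2, transition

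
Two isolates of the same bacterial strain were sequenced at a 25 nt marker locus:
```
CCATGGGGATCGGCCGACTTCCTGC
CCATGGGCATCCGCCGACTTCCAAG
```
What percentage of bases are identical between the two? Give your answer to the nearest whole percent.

Mismatches at positions 8, 12, 23, 24, 25 (1-based): 5 of 25.
Identical positions: 20/25 = 80% → 80%.

80%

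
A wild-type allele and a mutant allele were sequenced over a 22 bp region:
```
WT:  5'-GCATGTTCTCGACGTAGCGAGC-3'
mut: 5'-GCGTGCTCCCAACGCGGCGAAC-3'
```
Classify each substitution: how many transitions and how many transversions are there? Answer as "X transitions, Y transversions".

7 transitions, 0 transversions

Mismatches (1-based):
base 3: A→G (purine→purine, transition)
base 6: T→C (pyrimidine→pyrimidine, transition)
base 9: T→C (pyrimidine→pyrimidine, transition)
base 11: G→A (purine→purine, transition)
base 15: T→C (pyrimidine→pyrimidine, transition)
base 16: A→G (purine→purine, transition)
base 21: G→A (purine→purine, transition)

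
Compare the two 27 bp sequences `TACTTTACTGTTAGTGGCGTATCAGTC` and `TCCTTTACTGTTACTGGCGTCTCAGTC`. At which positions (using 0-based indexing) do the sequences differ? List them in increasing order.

1, 13, 20

Scanning 0-based: 1: A/C; 13: G/C; 20: A/C.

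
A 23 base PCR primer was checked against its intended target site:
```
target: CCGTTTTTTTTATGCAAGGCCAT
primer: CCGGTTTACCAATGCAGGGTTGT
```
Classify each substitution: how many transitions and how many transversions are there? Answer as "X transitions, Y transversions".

Transitions (purine↔purine or pyrimidine↔pyrimidine): 9 T→C, 10 T→C, 17 A→G, 20 C→T, 21 C→T, 22 A→G.
Transversions (purine↔pyrimidine): 4 T→G, 8 T→A, 11 T→A.

6 transitions, 3 transversions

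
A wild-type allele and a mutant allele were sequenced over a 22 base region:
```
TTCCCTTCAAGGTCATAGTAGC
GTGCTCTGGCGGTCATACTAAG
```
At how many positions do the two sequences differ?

10

Comparing position by position, 10 positions differ: 1 (T/G), 3 (C/G), 5 (C/T), 6 (T/C), 8 (C/G), 9 (A/G), 10 (A/C), 18 (G/C), 21 (G/A), 22 (C/G).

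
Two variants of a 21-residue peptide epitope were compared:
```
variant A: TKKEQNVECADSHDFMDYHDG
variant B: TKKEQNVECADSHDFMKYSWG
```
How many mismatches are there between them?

3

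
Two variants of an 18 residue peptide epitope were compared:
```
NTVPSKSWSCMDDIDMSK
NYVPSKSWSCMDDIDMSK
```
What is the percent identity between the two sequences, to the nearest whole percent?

94%

1 position differs (2), so 17 of 18 match: 17/18 = 94.44%.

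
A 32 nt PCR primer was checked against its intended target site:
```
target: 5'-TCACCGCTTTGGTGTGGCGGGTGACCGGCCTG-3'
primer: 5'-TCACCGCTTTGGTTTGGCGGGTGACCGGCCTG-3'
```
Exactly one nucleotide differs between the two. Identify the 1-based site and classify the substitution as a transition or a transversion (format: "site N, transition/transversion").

site 14, transversion

Site 14 changes G→T. G is a purine and T is a pyrimidine, so this is a transversion.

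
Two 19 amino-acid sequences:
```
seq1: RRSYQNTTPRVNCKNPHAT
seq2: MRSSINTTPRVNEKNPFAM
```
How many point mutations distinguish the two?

6

Comparing position by position, 6 residues differ: 1 (R/M), 4 (Y/S), 5 (Q/I), 13 (C/E), 17 (H/F), 19 (T/M).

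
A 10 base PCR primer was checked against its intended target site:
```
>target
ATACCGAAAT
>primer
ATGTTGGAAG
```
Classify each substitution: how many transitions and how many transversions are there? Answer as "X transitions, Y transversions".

Transitions (purine↔purine or pyrimidine↔pyrimidine): 3 A→G, 4 C→T, 5 C→T, 7 A→G.
Transversions (purine↔pyrimidine): 10 T→G.

4 transitions, 1 transversion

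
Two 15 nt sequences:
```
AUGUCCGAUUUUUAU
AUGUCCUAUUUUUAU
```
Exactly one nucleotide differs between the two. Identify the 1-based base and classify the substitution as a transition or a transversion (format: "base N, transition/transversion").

base 7, transversion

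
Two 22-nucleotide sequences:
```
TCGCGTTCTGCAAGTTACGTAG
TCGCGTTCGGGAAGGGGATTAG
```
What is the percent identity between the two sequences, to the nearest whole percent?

68%

Mismatches at positions 9, 11, 15, 16, 17, 18, 19 (1-based): 7 of 22.
Identical positions: 15/22 = 68.18% → 68%.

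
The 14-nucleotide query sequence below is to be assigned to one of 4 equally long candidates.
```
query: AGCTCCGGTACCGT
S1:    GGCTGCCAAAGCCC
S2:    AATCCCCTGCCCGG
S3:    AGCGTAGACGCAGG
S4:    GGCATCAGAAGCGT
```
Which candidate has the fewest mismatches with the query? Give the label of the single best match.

S1 differs at 8 bases; S2 differs at 8 bases; S3 differs at 8 bases; S4 differs at 6 bases. The closest is S4.

S4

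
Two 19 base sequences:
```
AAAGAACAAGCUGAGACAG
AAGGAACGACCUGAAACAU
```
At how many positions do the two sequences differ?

5

The sequences differ at positions 3, 8, 10, 15, 19 (1-based) — 5 in total.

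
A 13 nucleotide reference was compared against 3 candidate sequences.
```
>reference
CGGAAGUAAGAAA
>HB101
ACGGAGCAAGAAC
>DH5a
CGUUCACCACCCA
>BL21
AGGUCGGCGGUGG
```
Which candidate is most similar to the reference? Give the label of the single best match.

HB101

Hamming distances to reference — HB101: 5; DH5a: 9; BL21: 9.
Smallest is HB101 with 5 mismatches.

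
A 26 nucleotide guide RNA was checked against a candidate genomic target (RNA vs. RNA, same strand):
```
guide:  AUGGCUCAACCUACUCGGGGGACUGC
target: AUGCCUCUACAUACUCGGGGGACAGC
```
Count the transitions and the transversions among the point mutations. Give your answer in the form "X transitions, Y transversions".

0 transitions, 4 transversions

Transitions (purine↔purine or pyrimidine↔pyrimidine): none.
Transversions (purine↔pyrimidine): 4 G→C, 8 A→U, 11 C→A, 24 U→A.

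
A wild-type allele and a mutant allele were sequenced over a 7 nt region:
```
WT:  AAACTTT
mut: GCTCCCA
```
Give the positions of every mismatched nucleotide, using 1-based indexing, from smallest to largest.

Scanning 1-based: 1: A/G; 2: A/C; 3: A/T; 5: T/C; 6: T/C; 7: T/A.

1, 2, 3, 5, 6, 7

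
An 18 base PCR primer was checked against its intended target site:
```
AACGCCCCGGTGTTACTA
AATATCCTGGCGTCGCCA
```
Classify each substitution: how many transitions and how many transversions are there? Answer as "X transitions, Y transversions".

Mismatches (1-based):
site 3: C→T (pyrimidine→pyrimidine, transition)
site 4: G→A (purine→purine, transition)
site 5: C→T (pyrimidine→pyrimidine, transition)
site 8: C→T (pyrimidine→pyrimidine, transition)
site 11: T→C (pyrimidine→pyrimidine, transition)
site 14: T→C (pyrimidine→pyrimidine, transition)
site 15: A→G (purine→purine, transition)
site 17: T→C (pyrimidine→pyrimidine, transition)

8 transitions, 0 transversions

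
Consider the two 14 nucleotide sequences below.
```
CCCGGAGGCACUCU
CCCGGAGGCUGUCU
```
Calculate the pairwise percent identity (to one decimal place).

85.7%

Mismatches at positions 10, 11 (1-based): 2 of 14.
Identical positions: 12/14 = 85.71% → 85.7%.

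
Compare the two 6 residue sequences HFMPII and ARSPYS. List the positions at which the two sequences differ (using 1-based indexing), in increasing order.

Differences at position 1 (H→A), position 2 (F→R), position 3 (M→S), position 5 (I→Y), position 6 (I→S).

1, 2, 3, 5, 6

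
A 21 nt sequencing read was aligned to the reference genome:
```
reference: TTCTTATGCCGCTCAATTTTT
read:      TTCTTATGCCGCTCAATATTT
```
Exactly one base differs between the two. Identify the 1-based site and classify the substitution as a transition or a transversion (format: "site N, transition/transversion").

Site 18 changes T→A. T is a pyrimidine and A is a purine, so this is a transversion.

site 18, transversion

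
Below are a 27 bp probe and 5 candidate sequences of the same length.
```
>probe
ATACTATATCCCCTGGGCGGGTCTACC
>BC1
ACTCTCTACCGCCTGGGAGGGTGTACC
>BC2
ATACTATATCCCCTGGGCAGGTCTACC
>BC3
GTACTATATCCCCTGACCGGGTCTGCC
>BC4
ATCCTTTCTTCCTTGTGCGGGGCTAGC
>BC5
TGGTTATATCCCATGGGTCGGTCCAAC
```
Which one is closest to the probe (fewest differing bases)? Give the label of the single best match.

BC2

Hamming distances to probe — BC1: 7; BC2: 1; BC3: 4; BC4: 8; BC5: 9.
Smallest is BC2 with 1 mismatch.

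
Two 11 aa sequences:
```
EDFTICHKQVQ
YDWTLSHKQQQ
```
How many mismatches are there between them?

5

Comparing position by position, 5 residues differ: 1 (E/Y), 3 (F/W), 5 (I/L), 6 (C/S), 10 (V/Q).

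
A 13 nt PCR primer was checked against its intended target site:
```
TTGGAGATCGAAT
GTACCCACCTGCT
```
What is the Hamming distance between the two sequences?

9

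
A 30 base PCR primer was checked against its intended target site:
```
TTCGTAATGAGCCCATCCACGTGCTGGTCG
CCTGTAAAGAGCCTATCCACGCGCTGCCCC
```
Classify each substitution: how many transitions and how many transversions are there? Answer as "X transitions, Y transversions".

Mismatches (1-based):
site 1: T→C (pyrimidine→pyrimidine, transition)
site 2: T→C (pyrimidine→pyrimidine, transition)
site 3: C→T (pyrimidine→pyrimidine, transition)
site 8: T→A (pyrimidine→purine, transversion)
site 14: C→T (pyrimidine→pyrimidine, transition)
site 22: T→C (pyrimidine→pyrimidine, transition)
site 27: G→C (purine→pyrimidine, transversion)
site 28: T→C (pyrimidine→pyrimidine, transition)
site 30: G→C (purine→pyrimidine, transversion)

6 transitions, 3 transversions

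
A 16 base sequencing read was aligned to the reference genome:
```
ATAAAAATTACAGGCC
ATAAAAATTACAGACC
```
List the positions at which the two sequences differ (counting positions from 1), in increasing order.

14

Scanning 1-based: 14: G/A.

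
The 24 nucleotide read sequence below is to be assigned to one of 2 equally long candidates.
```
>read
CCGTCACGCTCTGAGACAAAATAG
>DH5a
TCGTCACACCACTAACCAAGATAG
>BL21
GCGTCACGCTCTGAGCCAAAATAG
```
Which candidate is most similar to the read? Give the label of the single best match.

BL21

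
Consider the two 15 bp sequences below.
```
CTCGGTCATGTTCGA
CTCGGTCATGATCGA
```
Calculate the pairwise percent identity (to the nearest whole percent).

93%

Mismatch at position 11 (1-based): 1 of 15.
Identical positions: 14/15 = 93.33% → 93%.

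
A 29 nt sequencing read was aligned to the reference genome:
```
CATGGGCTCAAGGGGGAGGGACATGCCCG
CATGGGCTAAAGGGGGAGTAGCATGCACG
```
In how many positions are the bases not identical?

5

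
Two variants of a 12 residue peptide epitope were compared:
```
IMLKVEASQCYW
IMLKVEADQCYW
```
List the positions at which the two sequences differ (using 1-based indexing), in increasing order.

Differences at position 8 (S→D).

8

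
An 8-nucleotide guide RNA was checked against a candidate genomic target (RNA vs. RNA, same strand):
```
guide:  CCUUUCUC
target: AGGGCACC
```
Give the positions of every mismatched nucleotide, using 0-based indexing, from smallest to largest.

Scanning 0-based: 0: C/A; 1: C/G; 2: U/G; 3: U/G; 4: U/C; 5: C/A; 6: U/C.

0, 1, 2, 3, 4, 5, 6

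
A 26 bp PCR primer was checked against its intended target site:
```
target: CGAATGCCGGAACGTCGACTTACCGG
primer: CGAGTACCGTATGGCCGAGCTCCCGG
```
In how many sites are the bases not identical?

The sequences differ at sites 4, 6, 10, 12, 13, 15, 19, 20, 22 (1-based) — 9 in total.

9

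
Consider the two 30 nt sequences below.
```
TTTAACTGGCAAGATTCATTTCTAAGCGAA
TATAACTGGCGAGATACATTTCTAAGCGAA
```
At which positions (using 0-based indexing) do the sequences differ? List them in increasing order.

Scanning 0-based: 1: T/A; 10: A/G; 15: T/A.

1, 10, 15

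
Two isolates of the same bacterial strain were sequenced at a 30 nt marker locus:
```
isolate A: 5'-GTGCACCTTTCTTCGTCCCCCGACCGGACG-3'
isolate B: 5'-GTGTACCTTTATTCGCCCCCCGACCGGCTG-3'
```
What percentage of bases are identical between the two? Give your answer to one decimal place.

Mismatches at positions 4, 11, 16, 28, 29 (1-based): 5 of 30.
Identical positions: 25/30 = 83.33% → 83.3%.

83.3%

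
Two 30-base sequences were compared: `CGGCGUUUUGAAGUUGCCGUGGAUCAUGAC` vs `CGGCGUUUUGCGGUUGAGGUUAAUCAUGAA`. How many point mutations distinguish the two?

Mismatches (1-based): base 11: A→C; base 12: A→G; base 17: C→A; base 18: C→G; base 21: G→U; base 22: G→A; base 30: C→A.

7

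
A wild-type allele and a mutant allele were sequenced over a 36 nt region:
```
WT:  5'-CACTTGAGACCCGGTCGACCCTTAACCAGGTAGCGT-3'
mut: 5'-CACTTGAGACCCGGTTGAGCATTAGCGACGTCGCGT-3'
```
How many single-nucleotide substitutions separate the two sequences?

7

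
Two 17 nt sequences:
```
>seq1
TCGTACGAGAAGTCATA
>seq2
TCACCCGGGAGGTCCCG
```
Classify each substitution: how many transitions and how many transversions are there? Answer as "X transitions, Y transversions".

6 transitions, 2 transversions

Mismatches (1-based):
base 3: G→A (purine→purine, transition)
base 4: T→C (pyrimidine→pyrimidine, transition)
base 5: A→C (purine→pyrimidine, transversion)
base 8: A→G (purine→purine, transition)
base 11: A→G (purine→purine, transition)
base 15: A→C (purine→pyrimidine, transversion)
base 16: T→C (pyrimidine→pyrimidine, transition)
base 17: A→G (purine→purine, transition)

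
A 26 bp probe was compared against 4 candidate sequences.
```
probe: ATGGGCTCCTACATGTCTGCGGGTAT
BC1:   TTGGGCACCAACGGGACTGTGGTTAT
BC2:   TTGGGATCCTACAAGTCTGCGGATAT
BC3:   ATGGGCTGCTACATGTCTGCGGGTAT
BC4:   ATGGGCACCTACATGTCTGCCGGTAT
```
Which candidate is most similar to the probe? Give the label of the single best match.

BC3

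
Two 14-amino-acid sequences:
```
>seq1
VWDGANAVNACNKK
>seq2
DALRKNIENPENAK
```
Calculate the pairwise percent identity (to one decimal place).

Mismatches at positions 1, 2, 3, 4, 5, 7, 8, 10, 11, 13 (1-based): 10 of 14.
Identical positions: 4/14 = 28.57% → 28.6%.

28.6%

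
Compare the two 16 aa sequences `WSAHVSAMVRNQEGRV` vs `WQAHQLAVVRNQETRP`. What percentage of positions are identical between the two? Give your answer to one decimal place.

62.5%

Mismatches at positions 2, 5, 6, 8, 14, 16 (1-based): 6 of 16.
Identical positions: 10/16 = 62.5% → 62.5%.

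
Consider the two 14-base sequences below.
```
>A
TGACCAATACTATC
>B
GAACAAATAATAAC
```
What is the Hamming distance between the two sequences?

5

Comparing position by position, 5 bases differ: 1 (T/G), 2 (G/A), 5 (C/A), 10 (C/A), 13 (T/A).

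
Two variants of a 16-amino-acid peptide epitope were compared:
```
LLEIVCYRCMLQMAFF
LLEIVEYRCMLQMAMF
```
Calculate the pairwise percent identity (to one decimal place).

87.5%

2 positions differ (6, 15), so 14 of 16 match: 14/16 = 87.5%.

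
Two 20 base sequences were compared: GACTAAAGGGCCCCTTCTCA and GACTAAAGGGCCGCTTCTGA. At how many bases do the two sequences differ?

Comparing position by position, 2 bases differ: 13 (C/G), 19 (C/G).

2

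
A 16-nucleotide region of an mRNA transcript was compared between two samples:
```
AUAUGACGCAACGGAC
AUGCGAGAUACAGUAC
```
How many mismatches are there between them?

Comparing position by position, 8 bases differ: 3 (A/G), 4 (U/C), 7 (C/G), 8 (G/A), 9 (C/U), 11 (A/C), 12 (C/A), 14 (G/U).

8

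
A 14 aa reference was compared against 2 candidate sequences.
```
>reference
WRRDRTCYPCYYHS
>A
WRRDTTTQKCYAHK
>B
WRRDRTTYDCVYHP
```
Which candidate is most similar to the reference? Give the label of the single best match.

Hamming distances to reference — A: 6; B: 4.
Smallest is B with 4 mismatches.

B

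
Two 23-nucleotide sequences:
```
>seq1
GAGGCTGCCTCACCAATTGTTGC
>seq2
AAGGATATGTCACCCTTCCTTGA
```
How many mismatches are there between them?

10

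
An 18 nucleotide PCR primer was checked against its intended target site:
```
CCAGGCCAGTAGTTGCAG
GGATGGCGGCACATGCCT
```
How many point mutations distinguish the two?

Comparing position by position, 10 sites differ: 1 (C/G), 2 (C/G), 4 (G/T), 6 (C/G), 8 (A/G), 10 (T/C), 12 (G/C), 13 (T/A), 17 (A/C), 18 (G/T).

10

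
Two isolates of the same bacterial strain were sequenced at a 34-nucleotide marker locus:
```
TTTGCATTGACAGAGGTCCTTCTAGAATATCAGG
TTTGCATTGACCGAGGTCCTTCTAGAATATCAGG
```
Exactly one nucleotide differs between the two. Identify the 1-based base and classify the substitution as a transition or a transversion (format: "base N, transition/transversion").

base 12, transversion

The sequences differ only at base 12: A→C (purine→pyrimidine), a transversion.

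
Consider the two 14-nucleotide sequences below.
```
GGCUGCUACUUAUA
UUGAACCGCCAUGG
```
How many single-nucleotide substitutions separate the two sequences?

12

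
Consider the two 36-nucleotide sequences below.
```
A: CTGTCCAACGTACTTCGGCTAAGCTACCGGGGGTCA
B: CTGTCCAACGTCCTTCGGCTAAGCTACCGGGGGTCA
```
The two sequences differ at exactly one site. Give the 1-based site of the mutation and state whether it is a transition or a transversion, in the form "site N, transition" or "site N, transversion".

Site 12 changes A→C. A is a purine and C is a pyrimidine, so this is a transversion.

site 12, transversion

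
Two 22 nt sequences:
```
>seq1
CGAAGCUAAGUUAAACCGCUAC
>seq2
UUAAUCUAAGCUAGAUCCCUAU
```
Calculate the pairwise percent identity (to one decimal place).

8 positions differ (1, 2, 5, 11, 14, 16, 18, 22), so 14 of 22 match: 14/22 = 63.64%.

63.6%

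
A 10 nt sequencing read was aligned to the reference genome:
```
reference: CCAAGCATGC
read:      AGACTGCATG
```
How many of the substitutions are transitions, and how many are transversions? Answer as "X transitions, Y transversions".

Mismatches (1-based):
site 1: C→A (pyrimidine→purine, transversion)
site 2: C→G (pyrimidine→purine, transversion)
site 4: A→C (purine→pyrimidine, transversion)
site 5: G→T (purine→pyrimidine, transversion)
site 6: C→G (pyrimidine→purine, transversion)
site 7: A→C (purine→pyrimidine, transversion)
site 8: T→A (pyrimidine→purine, transversion)
site 9: G→T (purine→pyrimidine, transversion)
site 10: C→G (pyrimidine→purine, transversion)

0 transitions, 9 transversions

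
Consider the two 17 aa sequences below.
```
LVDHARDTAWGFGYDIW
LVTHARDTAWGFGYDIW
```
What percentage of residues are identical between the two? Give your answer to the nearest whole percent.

Mismatch at position 3 (1-based): 1 of 17.
Identical positions: 16/17 = 94.12% → 94%.

94%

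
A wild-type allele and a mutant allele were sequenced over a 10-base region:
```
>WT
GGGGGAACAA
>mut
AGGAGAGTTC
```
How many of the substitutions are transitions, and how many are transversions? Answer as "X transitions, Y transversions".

4 transitions, 2 transversions

Transitions (purine↔purine or pyrimidine↔pyrimidine): 1 G→A, 4 G→A, 7 A→G, 8 C→T.
Transversions (purine↔pyrimidine): 9 A→T, 10 A→C.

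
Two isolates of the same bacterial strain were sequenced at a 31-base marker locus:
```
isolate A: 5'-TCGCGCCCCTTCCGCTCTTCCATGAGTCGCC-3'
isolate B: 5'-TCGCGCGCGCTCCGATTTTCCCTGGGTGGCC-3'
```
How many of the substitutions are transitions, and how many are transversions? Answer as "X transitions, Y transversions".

3 transitions, 5 transversions

Mismatches (1-based):
base 7: C→G (pyrimidine→purine, transversion)
base 9: C→G (pyrimidine→purine, transversion)
base 10: T→C (pyrimidine→pyrimidine, transition)
base 15: C→A (pyrimidine→purine, transversion)
base 17: C→T (pyrimidine→pyrimidine, transition)
base 22: A→C (purine→pyrimidine, transversion)
base 25: A→G (purine→purine, transition)
base 28: C→G (pyrimidine→purine, transversion)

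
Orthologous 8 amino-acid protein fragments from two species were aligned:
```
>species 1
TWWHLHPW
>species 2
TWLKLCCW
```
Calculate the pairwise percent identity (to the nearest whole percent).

50%

4 positions differ (3, 4, 6, 7), so 4 of 8 match: 4/8 = 50%.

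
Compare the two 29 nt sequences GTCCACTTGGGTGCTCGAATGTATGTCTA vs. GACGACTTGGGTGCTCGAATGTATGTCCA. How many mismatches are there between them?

3

Mismatches (1-based): site 2: T→A; site 4: C→G; site 28: T→C.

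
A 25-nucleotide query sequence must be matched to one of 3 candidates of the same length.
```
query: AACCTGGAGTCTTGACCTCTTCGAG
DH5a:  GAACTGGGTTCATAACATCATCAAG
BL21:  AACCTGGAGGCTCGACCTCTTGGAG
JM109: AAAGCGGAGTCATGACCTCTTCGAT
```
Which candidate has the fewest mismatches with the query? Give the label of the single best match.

Hamming distances to query — DH5a: 9; BL21: 3; JM109: 5.
Smallest is BL21 with 3 mismatches.

BL21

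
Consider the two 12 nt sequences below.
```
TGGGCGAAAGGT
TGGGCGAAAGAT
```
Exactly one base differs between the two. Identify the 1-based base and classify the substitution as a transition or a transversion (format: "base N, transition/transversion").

base 11, transition

Base 11 changes G→A. G is a purine and A is a purine, so this is a transition.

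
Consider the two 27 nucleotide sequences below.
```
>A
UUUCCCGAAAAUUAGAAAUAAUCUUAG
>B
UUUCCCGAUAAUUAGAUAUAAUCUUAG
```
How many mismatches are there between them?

Comparing position by position, 2 bases differ: 9 (A/U), 17 (A/U).

2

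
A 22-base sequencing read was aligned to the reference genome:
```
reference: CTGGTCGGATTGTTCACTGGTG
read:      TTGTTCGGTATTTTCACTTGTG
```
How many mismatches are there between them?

Comparing position by position, 6 positions differ: 1 (C/T), 4 (G/T), 9 (A/T), 10 (T/A), 12 (G/T), 19 (G/T).

6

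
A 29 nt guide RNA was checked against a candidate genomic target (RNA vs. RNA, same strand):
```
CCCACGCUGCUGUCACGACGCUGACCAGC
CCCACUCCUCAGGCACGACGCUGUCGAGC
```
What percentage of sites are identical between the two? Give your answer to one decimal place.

Mismatches at positions 6, 8, 9, 11, 13, 24, 26 (1-based): 7 of 29.
Identical positions: 22/29 = 75.86% → 75.9%.

75.9%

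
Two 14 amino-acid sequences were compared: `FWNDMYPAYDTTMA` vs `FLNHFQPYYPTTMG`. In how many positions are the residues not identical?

7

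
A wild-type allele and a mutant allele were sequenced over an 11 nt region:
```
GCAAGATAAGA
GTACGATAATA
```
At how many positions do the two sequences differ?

The sequences differ at positions 2, 4, 10 (1-based) — 3 in total.

3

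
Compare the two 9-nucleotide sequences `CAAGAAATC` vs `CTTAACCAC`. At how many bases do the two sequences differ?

Mismatches (1-based): base 2: A→T; base 3: A→T; base 4: G→A; base 6: A→C; base 7: A→C; base 8: T→A.

6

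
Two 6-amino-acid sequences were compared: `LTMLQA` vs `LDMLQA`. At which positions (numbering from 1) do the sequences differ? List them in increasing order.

2

Differences at position 2 (T→D).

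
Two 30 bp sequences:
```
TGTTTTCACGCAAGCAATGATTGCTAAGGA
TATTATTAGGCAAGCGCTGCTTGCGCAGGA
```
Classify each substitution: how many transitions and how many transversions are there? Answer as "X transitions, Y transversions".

Mismatches (1-based):
site 2: G→A (purine→purine, transition)
site 5: T→A (pyrimidine→purine, transversion)
site 7: C→T (pyrimidine→pyrimidine, transition)
site 9: C→G (pyrimidine→purine, transversion)
site 16: A→G (purine→purine, transition)
site 17: A→C (purine→pyrimidine, transversion)
site 20: A→C (purine→pyrimidine, transversion)
site 25: T→G (pyrimidine→purine, transversion)
site 26: A→C (purine→pyrimidine, transversion)

3 transitions, 6 transversions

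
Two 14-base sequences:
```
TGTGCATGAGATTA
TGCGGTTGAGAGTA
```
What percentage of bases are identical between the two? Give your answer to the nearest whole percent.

71%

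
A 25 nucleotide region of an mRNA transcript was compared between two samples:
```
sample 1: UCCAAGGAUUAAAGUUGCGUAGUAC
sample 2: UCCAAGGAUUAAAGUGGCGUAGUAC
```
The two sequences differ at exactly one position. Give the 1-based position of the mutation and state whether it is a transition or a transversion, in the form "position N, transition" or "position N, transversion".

position 16, transversion

The sequences differ only at position 16: U→G (pyrimidine→purine), a transversion.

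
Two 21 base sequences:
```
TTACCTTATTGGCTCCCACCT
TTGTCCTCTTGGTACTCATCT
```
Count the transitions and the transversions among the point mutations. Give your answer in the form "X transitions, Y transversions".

Transitions (purine↔purine or pyrimidine↔pyrimidine): 3 A→G, 4 C→T, 6 T→C, 13 C→T, 16 C→T, 19 C→T.
Transversions (purine↔pyrimidine): 8 A→C, 14 T→A.

6 transitions, 2 transversions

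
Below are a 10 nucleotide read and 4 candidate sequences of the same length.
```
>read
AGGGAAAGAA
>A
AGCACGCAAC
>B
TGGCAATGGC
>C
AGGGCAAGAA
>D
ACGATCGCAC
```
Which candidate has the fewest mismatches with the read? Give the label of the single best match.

Hamming distances to read — A: 7; B: 5; C: 1; D: 7.
Smallest is C with 1 mismatch.

C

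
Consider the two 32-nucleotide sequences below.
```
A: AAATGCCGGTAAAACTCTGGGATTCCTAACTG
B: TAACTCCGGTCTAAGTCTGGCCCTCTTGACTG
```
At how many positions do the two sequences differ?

11

Comparing position by position, 11 positions differ: 1 (A/T), 4 (T/C), 5 (G/T), 11 (A/C), 12 (A/T), 15 (C/G), 21 (G/C), 22 (A/C), 23 (T/C), 26 (C/T), 28 (A/G).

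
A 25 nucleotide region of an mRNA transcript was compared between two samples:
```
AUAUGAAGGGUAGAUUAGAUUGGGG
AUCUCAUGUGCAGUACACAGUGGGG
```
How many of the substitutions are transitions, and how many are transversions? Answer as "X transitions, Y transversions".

2 transitions, 8 transversions

Mismatches (1-based):
base 3: A→C (purine→pyrimidine, transversion)
base 5: G→C (purine→pyrimidine, transversion)
base 7: A→U (purine→pyrimidine, transversion)
base 9: G→U (purine→pyrimidine, transversion)
base 11: U→C (pyrimidine→pyrimidine, transition)
base 14: A→U (purine→pyrimidine, transversion)
base 15: U→A (pyrimidine→purine, transversion)
base 16: U→C (pyrimidine→pyrimidine, transition)
base 18: G→C (purine→pyrimidine, transversion)
base 20: U→G (pyrimidine→purine, transversion)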